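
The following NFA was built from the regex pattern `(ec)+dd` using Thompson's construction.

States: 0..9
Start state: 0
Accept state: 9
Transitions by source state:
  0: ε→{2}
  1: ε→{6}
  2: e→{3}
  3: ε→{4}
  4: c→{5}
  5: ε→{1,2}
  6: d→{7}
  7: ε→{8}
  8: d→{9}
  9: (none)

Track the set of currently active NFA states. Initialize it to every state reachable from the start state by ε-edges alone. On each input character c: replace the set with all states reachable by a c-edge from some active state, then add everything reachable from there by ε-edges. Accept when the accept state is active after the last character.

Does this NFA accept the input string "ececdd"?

Answer: ACCEPT

Derivation:
start: ε-closure({0}) = {0,2}
'e' @ 1: {3,4}
'c' @ 2: {1,2,5,6}
'e' @ 3: {3,4}
'c' @ 4: {1,2,5,6}
'd' @ 5: {7,8}
'd' @ 6: {9}  ✓accept
end set {9} — state 9 in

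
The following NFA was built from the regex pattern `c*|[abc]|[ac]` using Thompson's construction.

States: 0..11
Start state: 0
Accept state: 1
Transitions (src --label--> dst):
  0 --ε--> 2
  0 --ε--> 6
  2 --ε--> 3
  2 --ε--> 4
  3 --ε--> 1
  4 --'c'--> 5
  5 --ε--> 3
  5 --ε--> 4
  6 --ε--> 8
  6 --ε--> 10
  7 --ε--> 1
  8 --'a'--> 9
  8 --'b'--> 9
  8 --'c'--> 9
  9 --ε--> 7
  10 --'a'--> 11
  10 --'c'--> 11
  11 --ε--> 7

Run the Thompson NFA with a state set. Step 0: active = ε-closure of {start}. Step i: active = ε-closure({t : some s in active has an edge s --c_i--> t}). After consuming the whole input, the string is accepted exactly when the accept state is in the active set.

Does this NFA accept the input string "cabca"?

start: ε-closure({0}) = {0,1,2,3,4,6,8,10}
'c' @ 1: {1,3,4,5,7,9,11}  (accept∈set)
'a' @ 2: {}  — dead — no transitions
rest 'bca' ignored (set empty)
final: {}; accept 1 not in set

Answer: REJECT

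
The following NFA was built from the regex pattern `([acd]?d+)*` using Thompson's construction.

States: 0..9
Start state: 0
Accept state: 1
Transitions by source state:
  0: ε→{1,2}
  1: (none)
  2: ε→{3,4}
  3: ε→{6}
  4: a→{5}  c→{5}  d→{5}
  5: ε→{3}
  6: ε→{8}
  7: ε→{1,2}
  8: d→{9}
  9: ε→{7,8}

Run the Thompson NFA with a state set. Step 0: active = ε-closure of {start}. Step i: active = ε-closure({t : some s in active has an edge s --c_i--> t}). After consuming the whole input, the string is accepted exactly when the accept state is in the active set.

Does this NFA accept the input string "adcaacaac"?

S₀ = ε-closure({0}) = {0,1,2,3,4,6,8}
'a' @ 1: {3,5,6,8}
'd' @ 2: {1,2,3,4,6,7,8,9}  (accept∈set)
'c' @ 3: {3,5,6,8}
'a' @ 4: {}  — state set empty
rest 'acaac' ignored (set empty)
end set {} — state 1 not in

Answer: REJECT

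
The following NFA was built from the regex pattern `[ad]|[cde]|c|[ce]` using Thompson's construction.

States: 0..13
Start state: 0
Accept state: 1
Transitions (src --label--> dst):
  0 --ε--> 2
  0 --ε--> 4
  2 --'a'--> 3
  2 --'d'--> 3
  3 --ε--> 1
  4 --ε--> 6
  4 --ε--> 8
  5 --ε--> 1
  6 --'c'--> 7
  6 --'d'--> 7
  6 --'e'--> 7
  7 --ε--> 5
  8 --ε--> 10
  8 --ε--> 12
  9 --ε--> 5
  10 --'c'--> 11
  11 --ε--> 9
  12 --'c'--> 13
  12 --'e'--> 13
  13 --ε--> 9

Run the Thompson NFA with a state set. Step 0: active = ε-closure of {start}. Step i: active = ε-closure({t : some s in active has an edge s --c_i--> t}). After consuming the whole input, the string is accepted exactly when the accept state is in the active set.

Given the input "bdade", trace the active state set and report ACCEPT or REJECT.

Answer: REJECT

Steps:
S₀ = ε-closure({0}) = {0,2,4,6,8,10,12}
'b' @ 1: {}  — no active states
rest 'dade' ignored (set empty)
end set {} — state 1 not in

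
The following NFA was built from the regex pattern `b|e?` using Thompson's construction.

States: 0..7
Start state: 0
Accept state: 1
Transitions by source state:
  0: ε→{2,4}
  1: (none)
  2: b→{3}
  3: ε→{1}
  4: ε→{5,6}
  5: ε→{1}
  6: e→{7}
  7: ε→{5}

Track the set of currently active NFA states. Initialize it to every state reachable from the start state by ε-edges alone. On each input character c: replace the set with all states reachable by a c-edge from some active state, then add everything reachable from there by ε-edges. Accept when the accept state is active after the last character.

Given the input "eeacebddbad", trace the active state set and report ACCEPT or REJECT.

S₀ = ε-closure({0}) = {0,1,2,4,5,6}
'e' @ 1: {1,5,7}  ✓accept
'e' @ 2: {}  — state set empty
rest 'acebddbad' ignored (set empty)
after full input: {}  (accept=1 not in)

Answer: REJECT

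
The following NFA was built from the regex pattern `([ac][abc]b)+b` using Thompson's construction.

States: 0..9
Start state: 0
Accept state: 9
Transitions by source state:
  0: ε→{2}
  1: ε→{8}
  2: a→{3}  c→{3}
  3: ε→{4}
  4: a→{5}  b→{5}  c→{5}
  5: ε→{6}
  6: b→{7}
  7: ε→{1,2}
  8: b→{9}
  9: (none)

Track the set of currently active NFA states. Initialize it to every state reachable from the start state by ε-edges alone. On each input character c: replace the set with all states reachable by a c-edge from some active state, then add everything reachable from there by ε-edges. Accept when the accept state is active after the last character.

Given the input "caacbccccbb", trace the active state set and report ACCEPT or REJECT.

Answer: REJECT

Derivation:
initial (ε-close {0}): {0,2}
'c' @ 1: {3,4}
'a' @ 2: {5,6}
'a' @ 3: {}  — state set empty
rest 'cbccccbb' ignored (set empty)
end set {} — state 9 not in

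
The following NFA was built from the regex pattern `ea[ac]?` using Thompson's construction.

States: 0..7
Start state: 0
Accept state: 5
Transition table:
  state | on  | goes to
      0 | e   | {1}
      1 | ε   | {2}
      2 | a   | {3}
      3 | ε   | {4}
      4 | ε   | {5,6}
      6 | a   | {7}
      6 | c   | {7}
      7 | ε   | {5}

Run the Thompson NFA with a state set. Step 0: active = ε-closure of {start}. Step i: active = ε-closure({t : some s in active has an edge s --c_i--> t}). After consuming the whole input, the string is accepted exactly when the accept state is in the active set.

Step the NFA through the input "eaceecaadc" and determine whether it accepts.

Answer: REJECT

Trace:
start: ε-closure({0}) = {0}
'e' @ 1: {1,2}
'a' @ 2: {3,4,5,6}  ✓accept
'c' @ 3: {5,7}  ✓accept
'e' @ 4: {}  — dead — no transitions
rest 'ecaadc' ignored (set empty)
end set {} — state 5 not in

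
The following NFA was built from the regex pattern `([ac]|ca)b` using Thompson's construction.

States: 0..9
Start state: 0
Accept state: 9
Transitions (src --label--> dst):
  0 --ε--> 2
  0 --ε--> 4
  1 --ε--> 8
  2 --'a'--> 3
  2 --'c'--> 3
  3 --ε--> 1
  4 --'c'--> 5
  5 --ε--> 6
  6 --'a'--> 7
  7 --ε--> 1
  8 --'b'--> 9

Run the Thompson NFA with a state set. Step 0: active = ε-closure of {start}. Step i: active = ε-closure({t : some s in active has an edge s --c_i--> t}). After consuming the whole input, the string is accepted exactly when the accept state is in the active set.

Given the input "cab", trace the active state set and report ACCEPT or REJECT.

Answer: ACCEPT

Steps:
S₀ = ε-closure({0}) = {0,2,4}
'c' @ 1: {1,3,5,6,8}
'a' @ 2: {1,7,8}
'b' @ 3: {9}  [accepting]
end set {9} — state 9 in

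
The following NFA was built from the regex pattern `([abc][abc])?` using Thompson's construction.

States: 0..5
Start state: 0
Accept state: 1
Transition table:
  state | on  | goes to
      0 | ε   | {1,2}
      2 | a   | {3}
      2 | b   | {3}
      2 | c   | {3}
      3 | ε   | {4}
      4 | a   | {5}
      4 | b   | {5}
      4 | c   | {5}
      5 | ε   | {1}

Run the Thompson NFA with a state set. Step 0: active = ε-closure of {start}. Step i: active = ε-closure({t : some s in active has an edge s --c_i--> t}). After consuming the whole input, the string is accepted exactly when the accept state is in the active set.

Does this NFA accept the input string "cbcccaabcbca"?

Answer: REJECT

Derivation:
start: ε-closure({0}) = {0,1,2}
'c' @ 1: {3,4}
'b' @ 2: {1,5}  (accept∈set)
'c' @ 3: {}  — state set empty
rest 'ccaabcbca' ignored (set empty)
end set {} — state 1 not in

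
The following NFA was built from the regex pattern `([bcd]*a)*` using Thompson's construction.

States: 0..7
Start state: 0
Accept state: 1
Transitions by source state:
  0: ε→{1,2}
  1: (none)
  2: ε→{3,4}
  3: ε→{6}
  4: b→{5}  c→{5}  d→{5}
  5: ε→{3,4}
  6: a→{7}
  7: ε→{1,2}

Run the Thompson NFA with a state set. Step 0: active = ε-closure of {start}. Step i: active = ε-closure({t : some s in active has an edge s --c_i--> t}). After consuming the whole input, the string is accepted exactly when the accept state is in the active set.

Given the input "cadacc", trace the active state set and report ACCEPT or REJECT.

S₀ = ε-closure({0}) = {0,1,2,3,4,6}
'c' @ 1: {3,4,5,6}
'a' @ 2: {1,2,3,4,6,7}  (accept∈set)
'd' @ 3: {3,4,5,6}
'a' @ 4: {1,2,3,4,6,7}  (accept∈set)
'c' @ 5: {3,4,5,6}
'c' @ 6: {3,4,5,6}
final: {3,4,5,6}; accept 1 not in set

Answer: REJECT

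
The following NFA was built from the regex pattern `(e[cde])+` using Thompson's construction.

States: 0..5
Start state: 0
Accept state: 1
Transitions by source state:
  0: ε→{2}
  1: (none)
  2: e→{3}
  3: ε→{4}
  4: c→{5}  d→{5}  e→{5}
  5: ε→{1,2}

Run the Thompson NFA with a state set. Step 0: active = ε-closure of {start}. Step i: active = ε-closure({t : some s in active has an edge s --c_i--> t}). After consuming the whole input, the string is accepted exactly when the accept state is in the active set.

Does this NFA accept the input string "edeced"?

start: ε-closure({0}) = {0,2}
'e' @ 1: {3,4}
'd' @ 2: {1,2,5}  ✓accept
'e' @ 3: {3,4}
'c' @ 4: {1,2,5}  ✓accept
'e' @ 5: {3,4}
'd' @ 6: {1,2,5}  ✓accept
final: {1,2,5}; accept 1 in set

Answer: ACCEPT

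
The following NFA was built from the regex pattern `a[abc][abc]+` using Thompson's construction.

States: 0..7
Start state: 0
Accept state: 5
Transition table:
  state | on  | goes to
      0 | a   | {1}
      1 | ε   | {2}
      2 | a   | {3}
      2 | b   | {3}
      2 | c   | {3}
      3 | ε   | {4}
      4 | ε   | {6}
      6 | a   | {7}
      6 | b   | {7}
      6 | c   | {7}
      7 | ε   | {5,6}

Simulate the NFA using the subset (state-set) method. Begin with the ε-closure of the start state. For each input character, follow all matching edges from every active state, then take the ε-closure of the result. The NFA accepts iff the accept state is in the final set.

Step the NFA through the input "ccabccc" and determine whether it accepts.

initial (ε-close {0}): {0}
'c' @ 1: {}  — dead — no transitions
rest 'cabccc' ignored (set empty)
end set {} — state 5 not in

Answer: REJECT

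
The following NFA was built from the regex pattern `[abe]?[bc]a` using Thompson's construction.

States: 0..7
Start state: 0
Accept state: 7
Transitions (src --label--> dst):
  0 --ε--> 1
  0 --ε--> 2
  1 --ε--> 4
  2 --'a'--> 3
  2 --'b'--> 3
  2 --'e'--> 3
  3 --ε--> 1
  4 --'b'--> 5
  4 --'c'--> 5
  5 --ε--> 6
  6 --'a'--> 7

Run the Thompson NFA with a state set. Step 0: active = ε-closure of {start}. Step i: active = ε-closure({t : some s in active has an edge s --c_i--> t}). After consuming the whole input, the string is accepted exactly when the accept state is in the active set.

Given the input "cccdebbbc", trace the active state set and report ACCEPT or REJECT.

start: ε-closure({0}) = {0,1,2,4}
'c' @ 1: {5,6}
'c' @ 2: {}  — no active states
rest 'cdebbbc' ignored (set empty)
final: {}; accept 7 not in set

Answer: REJECT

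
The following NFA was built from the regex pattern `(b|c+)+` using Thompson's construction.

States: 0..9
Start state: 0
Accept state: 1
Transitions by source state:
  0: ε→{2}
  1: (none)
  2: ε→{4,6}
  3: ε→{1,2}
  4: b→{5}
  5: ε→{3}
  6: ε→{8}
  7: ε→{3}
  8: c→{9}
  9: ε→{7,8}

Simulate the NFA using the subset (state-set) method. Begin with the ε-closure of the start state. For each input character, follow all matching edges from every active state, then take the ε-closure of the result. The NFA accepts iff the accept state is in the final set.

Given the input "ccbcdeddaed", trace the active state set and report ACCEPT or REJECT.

start: ε-closure({0}) = {0,2,4,6,8}
'c' @ 1: {1,2,3,4,6,7,8,9}  ✓accept
'c' @ 2: {1,2,3,4,6,7,8,9}  ✓accept
'b' @ 3: {1,2,3,4,5,6,8}  ✓accept
'c' @ 4: {1,2,3,4,6,7,8,9}  ✓accept
'd' @ 5: {}  — state set empty
rest 'eddaed' ignored (set empty)
after full input: {}  (accept=1 not in)

Answer: REJECT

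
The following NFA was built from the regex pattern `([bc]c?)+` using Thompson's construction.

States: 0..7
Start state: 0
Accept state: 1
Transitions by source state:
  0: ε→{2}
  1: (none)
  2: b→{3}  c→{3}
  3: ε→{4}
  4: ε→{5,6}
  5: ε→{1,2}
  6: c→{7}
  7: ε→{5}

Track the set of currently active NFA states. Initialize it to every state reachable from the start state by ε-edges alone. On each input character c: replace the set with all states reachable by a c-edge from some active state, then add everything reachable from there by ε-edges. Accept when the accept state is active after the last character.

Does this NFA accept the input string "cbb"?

Answer: ACCEPT

Derivation:
initial (ε-close {0}): {0,2}
'c' @ 1: {1,2,3,4,5,6}  (accept∈set)
'b' @ 2: {1,2,3,4,5,6}  (accept∈set)
'b' @ 3: {1,2,3,4,5,6}  (accept∈set)
end set {1,2,3,4,5,6} — state 1 in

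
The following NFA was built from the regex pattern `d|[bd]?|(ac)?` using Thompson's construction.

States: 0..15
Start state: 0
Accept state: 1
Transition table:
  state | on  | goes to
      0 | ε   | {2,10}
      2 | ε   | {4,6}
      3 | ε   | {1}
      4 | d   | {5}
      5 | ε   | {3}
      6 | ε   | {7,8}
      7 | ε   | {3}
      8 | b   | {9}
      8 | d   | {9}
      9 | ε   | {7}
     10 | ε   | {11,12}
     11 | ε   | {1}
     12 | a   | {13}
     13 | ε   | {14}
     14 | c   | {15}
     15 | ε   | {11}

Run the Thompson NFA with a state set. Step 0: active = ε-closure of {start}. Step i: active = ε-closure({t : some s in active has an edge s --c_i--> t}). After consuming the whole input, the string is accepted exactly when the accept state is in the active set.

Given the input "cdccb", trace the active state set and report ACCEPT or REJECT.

start: ε-closure({0}) = {0,1,2,3,4,6,7,8,10,11,12}
'c' @ 1: {}  — state set empty
rest 'dccb' ignored (set empty)
after full input: {}  (accept=1 not in)

Answer: REJECT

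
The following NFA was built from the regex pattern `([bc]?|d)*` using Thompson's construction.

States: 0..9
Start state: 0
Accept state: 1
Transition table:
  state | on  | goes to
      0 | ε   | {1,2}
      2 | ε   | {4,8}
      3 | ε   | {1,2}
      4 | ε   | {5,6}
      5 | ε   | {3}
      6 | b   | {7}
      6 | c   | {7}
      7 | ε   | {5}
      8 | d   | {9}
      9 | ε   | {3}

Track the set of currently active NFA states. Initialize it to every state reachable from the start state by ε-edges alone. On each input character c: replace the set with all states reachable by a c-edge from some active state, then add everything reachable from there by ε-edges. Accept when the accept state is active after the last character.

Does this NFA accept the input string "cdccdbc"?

initial (ε-close {0}): {0,1,2,3,4,5,6,8}
'c' @ 1: {1,2,3,4,5,6,7,8}  [accepting]
'd' @ 2: {1,2,3,4,5,6,8,9}  [accepting]
'c' @ 3: {1,2,3,4,5,6,7,8}  [accepting]
'c' @ 4: {1,2,3,4,5,6,7,8}  [accepting]
'd' @ 5: {1,2,3,4,5,6,8,9}  [accepting]
'b' @ 6: {1,2,3,4,5,6,7,8}  [accepting]
'c' @ 7: {1,2,3,4,5,6,7,8}  [accepting]
final: {1,2,3,4,5,6,7,8}; accept 1 in set

Answer: ACCEPT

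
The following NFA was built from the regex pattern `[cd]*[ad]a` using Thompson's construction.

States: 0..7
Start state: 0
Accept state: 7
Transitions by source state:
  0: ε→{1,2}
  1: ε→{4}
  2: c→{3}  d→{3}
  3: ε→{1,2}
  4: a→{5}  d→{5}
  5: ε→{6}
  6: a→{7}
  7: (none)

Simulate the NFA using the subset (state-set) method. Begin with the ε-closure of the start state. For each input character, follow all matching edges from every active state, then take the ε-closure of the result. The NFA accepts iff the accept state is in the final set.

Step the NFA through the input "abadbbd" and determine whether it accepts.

start: ε-closure({0}) = {0,1,2,4}
'a' @ 1: {5,6}
'b' @ 2: {}  — dead — no transitions
rest 'adbbd' ignored (set empty)
end set {} — state 7 not in

Answer: REJECT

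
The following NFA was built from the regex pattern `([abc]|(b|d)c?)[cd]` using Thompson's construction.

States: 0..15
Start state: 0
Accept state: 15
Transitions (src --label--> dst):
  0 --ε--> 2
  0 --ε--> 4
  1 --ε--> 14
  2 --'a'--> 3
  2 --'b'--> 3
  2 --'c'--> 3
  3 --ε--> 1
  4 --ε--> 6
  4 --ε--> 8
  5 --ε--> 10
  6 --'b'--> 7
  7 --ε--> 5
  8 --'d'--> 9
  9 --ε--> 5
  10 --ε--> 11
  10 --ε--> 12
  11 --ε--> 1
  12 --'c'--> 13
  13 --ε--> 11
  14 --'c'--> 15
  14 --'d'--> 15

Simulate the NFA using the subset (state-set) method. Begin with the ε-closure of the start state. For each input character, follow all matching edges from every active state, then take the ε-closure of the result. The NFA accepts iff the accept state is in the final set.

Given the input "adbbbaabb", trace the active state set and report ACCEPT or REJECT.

start: ε-closure({0}) = {0,2,4,6,8}
'a' @ 1: {1,3,14}
'd' @ 2: {15}  ✓accept
'b' @ 3: {}  — no active states
rest 'bbaabb' ignored (set empty)
final: {}; accept 15 not in set

Answer: REJECT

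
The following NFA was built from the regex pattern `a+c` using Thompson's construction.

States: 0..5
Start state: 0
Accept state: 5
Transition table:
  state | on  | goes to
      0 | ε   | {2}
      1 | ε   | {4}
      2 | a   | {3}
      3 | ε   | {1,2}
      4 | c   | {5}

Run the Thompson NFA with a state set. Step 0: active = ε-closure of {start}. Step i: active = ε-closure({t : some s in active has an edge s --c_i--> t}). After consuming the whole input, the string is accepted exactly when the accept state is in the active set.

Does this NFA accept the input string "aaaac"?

start: ε-closure({0}) = {0,2}
'a' @ 1: {1,2,3,4}
'a' @ 2: {1,2,3,4}
'a' @ 3: {1,2,3,4}
'a' @ 4: {1,2,3,4}
'c' @ 5: {5}  ✓accept
end set {5} — state 5 in

Answer: ACCEPT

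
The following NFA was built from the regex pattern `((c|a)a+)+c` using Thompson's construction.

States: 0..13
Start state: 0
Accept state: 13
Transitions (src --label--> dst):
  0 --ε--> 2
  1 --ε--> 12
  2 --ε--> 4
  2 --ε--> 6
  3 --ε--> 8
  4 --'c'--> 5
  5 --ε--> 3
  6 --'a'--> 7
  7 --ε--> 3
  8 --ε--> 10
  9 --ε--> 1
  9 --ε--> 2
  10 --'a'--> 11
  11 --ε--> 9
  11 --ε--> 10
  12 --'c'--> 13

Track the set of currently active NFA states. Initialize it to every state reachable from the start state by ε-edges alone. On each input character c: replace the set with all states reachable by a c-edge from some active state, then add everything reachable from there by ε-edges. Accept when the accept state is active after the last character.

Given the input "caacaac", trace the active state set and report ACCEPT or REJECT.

Answer: ACCEPT

Trace:
start: ε-closure({0}) = {0,2,4,6}
'c' @ 1: {3,5,8,10}
'a' @ 2: {1,2,4,6,9,10,11,12}
'a' @ 3: {1,2,3,4,6,7,8,9,10,11,12}
'c' @ 4: {3,5,8,10,13}  ✓accept
'a' @ 5: {1,2,4,6,9,10,11,12}
'a' @ 6: {1,2,3,4,6,7,8,9,10,11,12}
'c' @ 7: {3,5,8,10,13}  ✓accept
after full input: {3,5,8,10,13}  (accept=13 in)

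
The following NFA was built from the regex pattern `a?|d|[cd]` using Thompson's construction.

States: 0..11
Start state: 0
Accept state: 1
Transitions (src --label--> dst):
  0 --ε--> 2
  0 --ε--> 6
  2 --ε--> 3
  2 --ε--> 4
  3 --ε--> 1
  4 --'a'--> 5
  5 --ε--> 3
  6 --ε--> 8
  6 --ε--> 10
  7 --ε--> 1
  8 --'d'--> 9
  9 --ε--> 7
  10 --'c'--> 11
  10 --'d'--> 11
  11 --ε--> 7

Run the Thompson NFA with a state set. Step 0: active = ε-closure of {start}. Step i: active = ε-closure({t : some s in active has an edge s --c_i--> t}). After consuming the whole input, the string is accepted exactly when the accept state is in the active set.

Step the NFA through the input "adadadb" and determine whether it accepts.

Answer: REJECT

Steps:
initial (ε-close {0}): {0,1,2,3,4,6,8,10}
'a' @ 1: {1,3,5}  (accept∈set)
'd' @ 2: {}  — state set empty
rest 'adadb' ignored (set empty)
end set {} — state 1 not in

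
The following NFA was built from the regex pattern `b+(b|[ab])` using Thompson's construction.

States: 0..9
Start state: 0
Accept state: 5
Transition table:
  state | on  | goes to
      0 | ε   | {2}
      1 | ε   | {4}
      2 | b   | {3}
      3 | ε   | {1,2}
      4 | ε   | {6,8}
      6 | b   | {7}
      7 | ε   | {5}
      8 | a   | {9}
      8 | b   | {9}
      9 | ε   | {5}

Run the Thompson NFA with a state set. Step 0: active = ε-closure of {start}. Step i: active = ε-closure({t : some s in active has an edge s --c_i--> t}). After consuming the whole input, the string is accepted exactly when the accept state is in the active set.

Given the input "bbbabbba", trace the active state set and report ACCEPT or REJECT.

S₀ = ε-closure({0}) = {0,2}
'b' @ 1: {1,2,3,4,6,8}
'b' @ 2: {1,2,3,4,5,6,7,8,9}  [accepting]
'b' @ 3: {1,2,3,4,5,6,7,8,9}  [accepting]
'a' @ 4: {5,9}  [accepting]
'b' @ 5: {}  — state set empty
rest 'bba' ignored (set empty)
final: {}; accept 5 not in set

Answer: REJECT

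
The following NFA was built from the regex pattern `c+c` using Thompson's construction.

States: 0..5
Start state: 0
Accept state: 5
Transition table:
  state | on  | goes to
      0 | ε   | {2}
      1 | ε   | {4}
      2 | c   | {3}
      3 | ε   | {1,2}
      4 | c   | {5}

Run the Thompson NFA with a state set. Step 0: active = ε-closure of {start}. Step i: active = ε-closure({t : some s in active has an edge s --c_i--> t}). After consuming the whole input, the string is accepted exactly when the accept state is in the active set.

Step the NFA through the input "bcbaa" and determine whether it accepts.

start: ε-closure({0}) = {0,2}
'b' @ 1: {}  — state set empty
rest 'cbaa' ignored (set empty)
end set {} — state 5 not in

Answer: REJECT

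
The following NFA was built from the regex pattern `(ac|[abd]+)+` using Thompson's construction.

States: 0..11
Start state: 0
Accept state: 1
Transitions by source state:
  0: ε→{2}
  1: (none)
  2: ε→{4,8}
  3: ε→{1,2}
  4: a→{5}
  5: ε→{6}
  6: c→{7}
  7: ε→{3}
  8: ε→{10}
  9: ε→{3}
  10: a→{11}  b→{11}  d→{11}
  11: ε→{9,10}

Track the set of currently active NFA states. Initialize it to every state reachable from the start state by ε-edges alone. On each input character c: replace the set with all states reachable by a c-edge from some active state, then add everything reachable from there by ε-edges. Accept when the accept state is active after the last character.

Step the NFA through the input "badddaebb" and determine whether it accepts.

initial (ε-close {0}): {0,2,4,8,10}
'b' @ 1: {1,2,3,4,8,9,10,11}  ✓accept
'a' @ 2: {1,2,3,4,5,6,8,9,10,11}  ✓accept
'd' @ 3: {1,2,3,4,8,9,10,11}  ✓accept
'd' @ 4: {1,2,3,4,8,9,10,11}  ✓accept
'd' @ 5: {1,2,3,4,8,9,10,11}  ✓accept
'a' @ 6: {1,2,3,4,5,6,8,9,10,11}  ✓accept
'e' @ 7: {}  — dead — no transitions
rest 'bb' ignored (set empty)
after full input: {}  (accept=1 not in)

Answer: REJECT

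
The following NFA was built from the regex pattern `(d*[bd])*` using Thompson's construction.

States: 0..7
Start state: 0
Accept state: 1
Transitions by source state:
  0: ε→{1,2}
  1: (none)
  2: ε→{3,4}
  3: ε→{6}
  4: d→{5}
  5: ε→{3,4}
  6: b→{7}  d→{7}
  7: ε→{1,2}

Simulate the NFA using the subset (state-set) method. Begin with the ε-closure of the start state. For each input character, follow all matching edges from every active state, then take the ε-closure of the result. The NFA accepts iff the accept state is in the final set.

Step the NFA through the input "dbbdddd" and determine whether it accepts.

Answer: ACCEPT

Steps:
initial (ε-close {0}): {0,1,2,3,4,6}
'd' @ 1: {1,2,3,4,5,6,7}  ✓accept
'b' @ 2: {1,2,3,4,6,7}  ✓accept
'b' @ 3: {1,2,3,4,6,7}  ✓accept
'd' @ 4: {1,2,3,4,5,6,7}  ✓accept
'd' @ 5: {1,2,3,4,5,6,7}  ✓accept
'd' @ 6: {1,2,3,4,5,6,7}  ✓accept
'd' @ 7: {1,2,3,4,5,6,7}  ✓accept
final: {1,2,3,4,5,6,7}; accept 1 in set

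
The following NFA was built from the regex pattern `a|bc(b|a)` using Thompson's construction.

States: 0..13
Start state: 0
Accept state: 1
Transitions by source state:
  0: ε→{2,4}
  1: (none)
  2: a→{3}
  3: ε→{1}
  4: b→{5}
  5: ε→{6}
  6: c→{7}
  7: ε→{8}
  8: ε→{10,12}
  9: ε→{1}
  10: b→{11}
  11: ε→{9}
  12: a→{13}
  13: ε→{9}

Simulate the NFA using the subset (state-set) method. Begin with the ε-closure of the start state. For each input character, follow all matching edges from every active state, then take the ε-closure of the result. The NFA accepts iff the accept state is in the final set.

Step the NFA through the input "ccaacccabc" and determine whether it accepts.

Answer: REJECT

Steps:
S₀ = ε-closure({0}) = {0,2,4}
'c' @ 1: {}  — no active states
rest 'caacccabc' ignored (set empty)
after full input: {}  (accept=1 not in)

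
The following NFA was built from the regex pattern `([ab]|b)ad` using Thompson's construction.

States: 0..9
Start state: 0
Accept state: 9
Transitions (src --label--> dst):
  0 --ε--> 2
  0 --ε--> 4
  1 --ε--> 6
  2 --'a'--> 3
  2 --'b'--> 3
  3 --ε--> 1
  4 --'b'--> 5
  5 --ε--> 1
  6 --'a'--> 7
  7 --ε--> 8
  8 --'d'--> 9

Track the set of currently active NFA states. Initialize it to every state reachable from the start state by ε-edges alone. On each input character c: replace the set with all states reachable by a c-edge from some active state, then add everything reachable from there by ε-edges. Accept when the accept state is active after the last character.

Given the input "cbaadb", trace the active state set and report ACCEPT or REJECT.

initial (ε-close {0}): {0,2,4}
'c' @ 1: {}  — state set empty
rest 'baadb' ignored (set empty)
after full input: {}  (accept=9 not in)

Answer: REJECT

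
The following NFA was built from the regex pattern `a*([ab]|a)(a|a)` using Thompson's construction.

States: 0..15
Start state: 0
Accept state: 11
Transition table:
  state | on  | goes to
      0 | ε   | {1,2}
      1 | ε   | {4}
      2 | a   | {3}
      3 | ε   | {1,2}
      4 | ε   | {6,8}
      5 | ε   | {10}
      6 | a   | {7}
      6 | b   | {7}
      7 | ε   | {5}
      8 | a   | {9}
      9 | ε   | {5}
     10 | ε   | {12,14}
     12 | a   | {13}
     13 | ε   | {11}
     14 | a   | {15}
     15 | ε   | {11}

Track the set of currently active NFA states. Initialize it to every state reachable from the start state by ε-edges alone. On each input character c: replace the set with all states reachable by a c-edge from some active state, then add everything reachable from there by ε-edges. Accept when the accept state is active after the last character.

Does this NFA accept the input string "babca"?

start: ε-closure({0}) = {0,1,2,4,6,8}
'b' @ 1: {5,7,10,12,14}
'a' @ 2: {11,13,15}  ✓accept
'b' @ 3: {}  — no active states
rest 'ca' ignored (set empty)
end set {} — state 11 not in

Answer: REJECT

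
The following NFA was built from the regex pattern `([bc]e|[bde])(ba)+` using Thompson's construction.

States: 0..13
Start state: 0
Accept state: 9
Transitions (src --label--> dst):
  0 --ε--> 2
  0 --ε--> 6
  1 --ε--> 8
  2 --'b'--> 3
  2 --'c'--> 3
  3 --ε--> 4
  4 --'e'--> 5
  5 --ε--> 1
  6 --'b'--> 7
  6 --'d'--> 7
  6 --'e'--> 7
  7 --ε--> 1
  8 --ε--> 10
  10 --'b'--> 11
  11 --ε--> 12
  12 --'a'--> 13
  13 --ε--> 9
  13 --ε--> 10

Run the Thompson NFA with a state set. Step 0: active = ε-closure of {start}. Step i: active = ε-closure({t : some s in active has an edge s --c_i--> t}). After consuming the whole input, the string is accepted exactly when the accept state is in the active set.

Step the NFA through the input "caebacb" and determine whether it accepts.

Answer: REJECT

Trace:
initial (ε-close {0}): {0,2,6}
'c' @ 1: {3,4}
'a' @ 2: {}  — state set empty
rest 'ebacb' ignored (set empty)
end set {} — state 9 not in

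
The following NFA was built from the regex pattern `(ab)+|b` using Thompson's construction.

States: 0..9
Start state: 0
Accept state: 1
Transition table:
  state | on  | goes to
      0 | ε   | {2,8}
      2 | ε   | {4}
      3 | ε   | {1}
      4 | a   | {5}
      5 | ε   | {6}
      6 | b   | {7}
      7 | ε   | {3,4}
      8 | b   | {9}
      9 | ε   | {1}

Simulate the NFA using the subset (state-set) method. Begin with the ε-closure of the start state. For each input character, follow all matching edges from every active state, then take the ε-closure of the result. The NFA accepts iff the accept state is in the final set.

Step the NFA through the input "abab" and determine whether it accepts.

Answer: ACCEPT

Derivation:
start: ε-closure({0}) = {0,2,4,8}
'a' @ 1: {5,6}
'b' @ 2: {1,3,4,7}  ✓accept
'a' @ 3: {5,6}
'b' @ 4: {1,3,4,7}  ✓accept
final: {1,3,4,7}; accept 1 in set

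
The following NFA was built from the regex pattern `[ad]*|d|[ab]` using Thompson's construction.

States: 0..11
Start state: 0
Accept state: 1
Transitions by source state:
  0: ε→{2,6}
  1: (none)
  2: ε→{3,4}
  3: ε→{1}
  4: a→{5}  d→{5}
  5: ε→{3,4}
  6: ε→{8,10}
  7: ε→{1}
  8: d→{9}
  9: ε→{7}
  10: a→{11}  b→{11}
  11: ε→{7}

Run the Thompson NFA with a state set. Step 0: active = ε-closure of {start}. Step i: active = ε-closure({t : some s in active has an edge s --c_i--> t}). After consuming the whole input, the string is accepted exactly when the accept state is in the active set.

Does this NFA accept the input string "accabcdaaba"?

Answer: REJECT

Trace:
initial (ε-close {0}): {0,1,2,3,4,6,8,10}
'a' @ 1: {1,3,4,5,7,11}  (accept∈set)
'c' @ 2: {}  — no active states
rest 'cabcdaaba' ignored (set empty)
final: {}; accept 1 not in set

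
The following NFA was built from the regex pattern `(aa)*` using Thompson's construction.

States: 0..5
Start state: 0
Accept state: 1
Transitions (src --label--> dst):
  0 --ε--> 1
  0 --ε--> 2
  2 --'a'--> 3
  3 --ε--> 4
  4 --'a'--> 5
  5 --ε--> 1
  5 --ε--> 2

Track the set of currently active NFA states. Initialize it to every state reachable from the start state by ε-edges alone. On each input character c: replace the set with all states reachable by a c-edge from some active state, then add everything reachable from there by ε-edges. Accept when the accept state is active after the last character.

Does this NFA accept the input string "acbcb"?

Answer: REJECT

Derivation:
start: ε-closure({0}) = {0,1,2}
'a' @ 1: {3,4}
'c' @ 2: {}  — state set empty
rest 'bcb' ignored (set empty)
final: {}; accept 1 not in set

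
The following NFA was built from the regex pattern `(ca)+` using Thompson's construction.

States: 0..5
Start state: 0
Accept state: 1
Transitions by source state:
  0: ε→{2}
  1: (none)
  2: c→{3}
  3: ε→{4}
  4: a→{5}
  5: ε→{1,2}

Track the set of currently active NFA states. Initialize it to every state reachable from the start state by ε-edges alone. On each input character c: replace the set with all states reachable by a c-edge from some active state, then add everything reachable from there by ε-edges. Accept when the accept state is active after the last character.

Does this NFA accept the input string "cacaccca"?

Answer: REJECT

Trace:
start: ε-closure({0}) = {0,2}
'c' @ 1: {3,4}
'a' @ 2: {1,2,5}  [accepting]
'c' @ 3: {3,4}
'a' @ 4: {1,2,5}  [accepting]
'c' @ 5: {3,4}
'c' @ 6: {}  — state set empty
rest 'ca' ignored (set empty)
end set {} — state 1 not in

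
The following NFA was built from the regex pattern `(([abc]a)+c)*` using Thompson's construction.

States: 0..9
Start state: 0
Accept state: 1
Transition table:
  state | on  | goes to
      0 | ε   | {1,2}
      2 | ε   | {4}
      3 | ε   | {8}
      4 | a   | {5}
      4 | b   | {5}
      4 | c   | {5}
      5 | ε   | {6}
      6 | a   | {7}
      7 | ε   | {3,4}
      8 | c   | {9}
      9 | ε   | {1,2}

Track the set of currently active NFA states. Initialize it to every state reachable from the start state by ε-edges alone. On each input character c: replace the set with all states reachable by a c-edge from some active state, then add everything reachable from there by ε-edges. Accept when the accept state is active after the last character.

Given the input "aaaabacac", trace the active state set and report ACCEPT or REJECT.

Answer: ACCEPT

Trace:
S₀ = ε-closure({0}) = {0,1,2,4}
'a' @ 1: {5,6}
'a' @ 2: {3,4,7,8}
'a' @ 3: {5,6}
'a' @ 4: {3,4,7,8}
'b' @ 5: {5,6}
'a' @ 6: {3,4,7,8}
'c' @ 7: {1,2,4,5,6,9}  (accept∈set)
'a' @ 8: {3,4,5,6,7,8}
'c' @ 9: {1,2,4,5,6,9}  (accept∈set)
after full input: {1,2,4,5,6,9}  (accept=1 in)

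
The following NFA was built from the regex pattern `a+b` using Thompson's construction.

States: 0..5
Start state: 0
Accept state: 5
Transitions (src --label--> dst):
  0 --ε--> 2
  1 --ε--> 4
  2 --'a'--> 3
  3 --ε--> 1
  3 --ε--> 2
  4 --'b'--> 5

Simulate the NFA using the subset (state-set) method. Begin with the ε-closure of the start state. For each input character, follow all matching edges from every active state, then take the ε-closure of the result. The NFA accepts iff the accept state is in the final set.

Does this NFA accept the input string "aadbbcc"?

Answer: REJECT

Derivation:
S₀ = ε-closure({0}) = {0,2}
'a' @ 1: {1,2,3,4}
'a' @ 2: {1,2,3,4}
'd' @ 3: {}  — dead — no transitions
rest 'bbcc' ignored (set empty)
end set {} — state 5 not in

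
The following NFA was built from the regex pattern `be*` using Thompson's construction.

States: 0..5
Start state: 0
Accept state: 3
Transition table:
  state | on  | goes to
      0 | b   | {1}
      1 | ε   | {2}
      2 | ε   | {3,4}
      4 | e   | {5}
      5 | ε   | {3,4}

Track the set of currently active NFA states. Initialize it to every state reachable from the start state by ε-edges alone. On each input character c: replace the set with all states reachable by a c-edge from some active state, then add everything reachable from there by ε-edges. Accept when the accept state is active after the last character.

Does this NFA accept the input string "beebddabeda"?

initial (ε-close {0}): {0}
'b' @ 1: {1,2,3,4}  ✓accept
'e' @ 2: {3,4,5}  ✓accept
'e' @ 3: {3,4,5}  ✓accept
'b' @ 4: {}  — dead — no transitions
rest 'ddabeda' ignored (set empty)
after full input: {}  (accept=3 not in)

Answer: REJECT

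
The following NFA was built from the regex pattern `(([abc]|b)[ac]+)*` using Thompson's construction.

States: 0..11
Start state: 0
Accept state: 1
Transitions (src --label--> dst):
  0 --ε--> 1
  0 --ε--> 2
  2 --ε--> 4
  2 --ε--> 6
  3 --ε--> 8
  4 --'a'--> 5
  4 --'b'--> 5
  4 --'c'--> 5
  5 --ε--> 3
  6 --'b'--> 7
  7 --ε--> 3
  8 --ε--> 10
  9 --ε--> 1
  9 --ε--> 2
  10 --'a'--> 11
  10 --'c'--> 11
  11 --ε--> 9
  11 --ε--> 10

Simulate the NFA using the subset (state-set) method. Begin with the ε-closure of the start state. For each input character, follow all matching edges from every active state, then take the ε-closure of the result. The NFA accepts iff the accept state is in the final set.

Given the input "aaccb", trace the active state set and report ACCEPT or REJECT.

Answer: REJECT

Trace:
S₀ = ε-closure({0}) = {0,1,2,4,6}
'a' @ 1: {3,5,8,10}
'a' @ 2: {1,2,4,6,9,10,11}  [accepting]
'c' @ 3: {1,2,3,4,5,6,8,9,10,11}  [accepting]
'c' @ 4: {1,2,3,4,5,6,8,9,10,11}  [accepting]
'b' @ 5: {3,5,7,8,10}
after full input: {3,5,7,8,10}  (accept=1 not in)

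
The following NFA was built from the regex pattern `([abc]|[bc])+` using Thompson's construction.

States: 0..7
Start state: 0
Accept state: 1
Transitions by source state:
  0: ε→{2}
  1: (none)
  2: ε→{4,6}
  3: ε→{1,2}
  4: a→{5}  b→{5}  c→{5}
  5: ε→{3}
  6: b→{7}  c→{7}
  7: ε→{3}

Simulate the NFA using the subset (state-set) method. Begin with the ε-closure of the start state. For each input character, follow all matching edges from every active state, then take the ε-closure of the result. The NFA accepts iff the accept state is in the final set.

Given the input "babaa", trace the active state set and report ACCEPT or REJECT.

Answer: ACCEPT

Derivation:
initial (ε-close {0}): {0,2,4,6}
'b' @ 1: {1,2,3,4,5,6,7}  [accepting]
'a' @ 2: {1,2,3,4,5,6}  [accepting]
'b' @ 3: {1,2,3,4,5,6,7}  [accepting]
'a' @ 4: {1,2,3,4,5,6}  [accepting]
'a' @ 5: {1,2,3,4,5,6}  [accepting]
after full input: {1,2,3,4,5,6}  (accept=1 in)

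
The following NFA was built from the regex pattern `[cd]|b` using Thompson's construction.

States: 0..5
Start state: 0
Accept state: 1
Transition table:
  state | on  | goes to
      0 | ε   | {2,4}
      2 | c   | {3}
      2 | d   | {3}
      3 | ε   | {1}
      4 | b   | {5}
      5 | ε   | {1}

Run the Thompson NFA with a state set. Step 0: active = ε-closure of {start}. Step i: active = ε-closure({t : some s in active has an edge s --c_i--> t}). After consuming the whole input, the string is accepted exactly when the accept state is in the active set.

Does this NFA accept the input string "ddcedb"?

start: ε-closure({0}) = {0,2,4}
'd' @ 1: {1,3}  ✓accept
'd' @ 2: {}  — no active states
rest 'cedb' ignored (set empty)
final: {}; accept 1 not in set

Answer: REJECT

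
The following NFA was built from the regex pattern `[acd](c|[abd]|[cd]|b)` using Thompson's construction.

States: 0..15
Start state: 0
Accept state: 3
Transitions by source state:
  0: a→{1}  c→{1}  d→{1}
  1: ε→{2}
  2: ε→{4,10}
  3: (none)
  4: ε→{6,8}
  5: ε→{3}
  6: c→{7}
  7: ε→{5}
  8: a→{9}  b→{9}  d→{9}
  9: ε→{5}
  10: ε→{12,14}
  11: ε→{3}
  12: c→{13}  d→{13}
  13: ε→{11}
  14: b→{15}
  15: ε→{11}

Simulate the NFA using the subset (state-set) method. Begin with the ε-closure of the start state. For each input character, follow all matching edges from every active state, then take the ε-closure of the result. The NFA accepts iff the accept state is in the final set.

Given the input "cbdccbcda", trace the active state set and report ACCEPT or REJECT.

Answer: REJECT

Trace:
S₀ = ε-closure({0}) = {0}
'c' @ 1: {1,2,4,6,8,10,12,14}
'b' @ 2: {3,5,9,11,15}  ✓accept
'd' @ 3: {}  — dead — no transitions
rest 'ccbcda' ignored (set empty)
after full input: {}  (accept=3 not in)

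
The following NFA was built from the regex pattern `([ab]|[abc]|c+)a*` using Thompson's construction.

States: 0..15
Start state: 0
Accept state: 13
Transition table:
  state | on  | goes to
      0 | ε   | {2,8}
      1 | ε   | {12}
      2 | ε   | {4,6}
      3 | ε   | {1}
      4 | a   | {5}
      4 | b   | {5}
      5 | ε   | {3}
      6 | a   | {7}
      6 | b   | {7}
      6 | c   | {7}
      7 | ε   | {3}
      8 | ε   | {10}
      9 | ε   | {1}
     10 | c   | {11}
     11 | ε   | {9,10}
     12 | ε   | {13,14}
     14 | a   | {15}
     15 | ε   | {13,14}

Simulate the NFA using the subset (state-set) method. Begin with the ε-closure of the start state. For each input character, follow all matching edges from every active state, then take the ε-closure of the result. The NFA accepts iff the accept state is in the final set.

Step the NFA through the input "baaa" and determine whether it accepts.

Answer: ACCEPT

Derivation:
S₀ = ε-closure({0}) = {0,2,4,6,8,10}
'b' @ 1: {1,3,5,7,12,13,14}  (accept∈set)
'a' @ 2: {13,14,15}  (accept∈set)
'a' @ 3: {13,14,15}  (accept∈set)
'a' @ 4: {13,14,15}  (accept∈set)
final: {13,14,15}; accept 13 in set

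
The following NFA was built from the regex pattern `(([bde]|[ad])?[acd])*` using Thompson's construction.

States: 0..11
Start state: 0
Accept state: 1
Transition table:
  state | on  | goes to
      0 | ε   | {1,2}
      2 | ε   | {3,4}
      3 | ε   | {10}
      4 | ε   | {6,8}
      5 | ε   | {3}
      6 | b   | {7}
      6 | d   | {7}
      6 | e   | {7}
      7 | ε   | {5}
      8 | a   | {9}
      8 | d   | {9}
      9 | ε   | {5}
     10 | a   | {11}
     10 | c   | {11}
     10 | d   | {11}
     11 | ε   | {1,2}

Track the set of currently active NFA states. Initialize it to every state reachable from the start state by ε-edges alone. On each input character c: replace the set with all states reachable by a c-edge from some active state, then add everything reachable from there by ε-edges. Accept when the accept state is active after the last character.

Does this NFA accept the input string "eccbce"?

Answer: REJECT

Steps:
initial (ε-close {0}): {0,1,2,3,4,6,8,10}
'e' @ 1: {3,5,7,10}
'c' @ 2: {1,2,3,4,6,8,10,11}  [accepting]
'c' @ 3: {1,2,3,4,6,8,10,11}  [accepting]
'b' @ 4: {3,5,7,10}
'c' @ 5: {1,2,3,4,6,8,10,11}  [accepting]
'e' @ 6: {3,5,7,10}
final: {3,5,7,10}; accept 1 not in set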